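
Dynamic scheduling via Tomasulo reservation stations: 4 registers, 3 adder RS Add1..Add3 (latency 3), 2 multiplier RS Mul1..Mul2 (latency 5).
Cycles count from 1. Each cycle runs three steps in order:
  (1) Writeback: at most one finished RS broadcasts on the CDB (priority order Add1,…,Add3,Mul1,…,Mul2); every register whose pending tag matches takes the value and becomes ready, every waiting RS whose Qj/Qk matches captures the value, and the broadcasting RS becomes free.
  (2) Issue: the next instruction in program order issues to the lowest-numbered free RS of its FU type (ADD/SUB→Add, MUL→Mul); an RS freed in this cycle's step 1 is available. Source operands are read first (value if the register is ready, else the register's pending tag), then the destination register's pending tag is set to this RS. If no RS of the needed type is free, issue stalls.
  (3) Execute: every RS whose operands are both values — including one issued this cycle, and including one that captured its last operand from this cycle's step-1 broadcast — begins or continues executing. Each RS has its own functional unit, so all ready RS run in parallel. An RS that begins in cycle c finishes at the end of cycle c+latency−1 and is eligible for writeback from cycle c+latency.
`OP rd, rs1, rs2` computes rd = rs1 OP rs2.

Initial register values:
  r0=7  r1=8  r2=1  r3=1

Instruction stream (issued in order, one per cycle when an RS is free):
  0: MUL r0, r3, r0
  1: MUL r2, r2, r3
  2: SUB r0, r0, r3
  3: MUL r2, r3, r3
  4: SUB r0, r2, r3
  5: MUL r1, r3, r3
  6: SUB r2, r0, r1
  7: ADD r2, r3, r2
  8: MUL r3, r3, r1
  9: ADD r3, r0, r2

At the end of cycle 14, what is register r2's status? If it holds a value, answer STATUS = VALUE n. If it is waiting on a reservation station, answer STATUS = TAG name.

cycle 1: issue MUL r0<-Mul1 // r0:Mul1,r1:8,r2:1,r3:1
cycle 2: issue MUL r2<-Mul2 // r0:Mul1,r1:8,r2:Mul2,r3:1
cycle 3: issue SUB r0<-Add1 // r0:Add1,r1:8,r2:Mul2,r3:1
cycle 4: stall // r0:Add1,r1:8,r2:Mul2,r3:1
cycle 5: stall // r0:Add1,r1:8,r2:Mul2,r3:1
cycle 6: CDB Mul1=7; issue MUL r2<-Mul1 // r0:Add1,r1:8,r2:Mul1,r3:1
cycle 7: CDB Mul2=1; issue SUB r0<-Add2 // r0:Add2,r1:8,r2:Mul1,r3:1
cycle 8: issue MUL r1<-Mul2 // r0:Add2,r1:Mul2,r2:Mul1,r3:1
cycle 9: CDB Add1=6; issue SUB r2<-Add1 // r0:Add2,r1:Mul2,r2:Add1,r3:1
cycle 10: issue ADD r2<-Add3 // r0:Add2,r1:Mul2,r2:Add3,r3:1
cycle 11: CDB Mul1=1; issue MUL r3<-Mul1 // r0:Add2,r1:Mul2,r2:Add3,r3:Mul1
cycle 12: stall // r0:Add2,r1:Mul2,r2:Add3,r3:Mul1
cycle 13: CDB Mul2=1; stall // r0:Add2,r1:1,r2:Add3,r3:Mul1
cycle 14: CDB Add2=0; issue ADD r3<-Add2 // r0:0,r1:1,r2:Add3,r3:Add2

STATUS = TAG Add3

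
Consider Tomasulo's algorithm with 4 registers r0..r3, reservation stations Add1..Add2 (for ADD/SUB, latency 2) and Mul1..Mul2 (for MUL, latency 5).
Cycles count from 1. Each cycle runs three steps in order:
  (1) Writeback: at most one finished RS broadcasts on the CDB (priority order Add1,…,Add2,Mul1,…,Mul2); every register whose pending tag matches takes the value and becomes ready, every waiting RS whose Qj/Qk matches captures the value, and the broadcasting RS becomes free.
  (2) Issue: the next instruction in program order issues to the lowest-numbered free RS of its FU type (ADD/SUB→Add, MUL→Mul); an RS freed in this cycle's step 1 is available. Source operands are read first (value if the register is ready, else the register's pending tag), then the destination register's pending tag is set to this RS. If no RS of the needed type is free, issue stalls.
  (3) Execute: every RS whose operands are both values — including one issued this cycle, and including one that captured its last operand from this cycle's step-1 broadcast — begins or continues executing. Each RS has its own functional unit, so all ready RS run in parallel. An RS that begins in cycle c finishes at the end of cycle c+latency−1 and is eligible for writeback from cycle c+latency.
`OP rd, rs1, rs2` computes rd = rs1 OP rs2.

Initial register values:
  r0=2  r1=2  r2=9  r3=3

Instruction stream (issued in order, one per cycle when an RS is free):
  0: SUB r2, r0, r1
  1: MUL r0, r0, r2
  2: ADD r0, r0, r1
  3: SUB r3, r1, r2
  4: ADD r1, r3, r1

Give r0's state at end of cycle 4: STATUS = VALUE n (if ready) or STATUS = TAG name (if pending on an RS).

  c1: issue SUB r2<-Add1  regs: r0:2,r1:2,r2:Add1,r3:3
  c2: issue MUL r0<-Mul1  regs: r0:Mul1,r1:2,r2:Add1,r3:3
  c3: CDB Add1=0; issue ADD r0<-Add1  regs: r0:Add1,r1:2,r2:0,r3:3
  c4: issue SUB r3<-Add2  regs: r0:Add1,r1:2,r2:0,r3:Add2

STATUS = TAG Add1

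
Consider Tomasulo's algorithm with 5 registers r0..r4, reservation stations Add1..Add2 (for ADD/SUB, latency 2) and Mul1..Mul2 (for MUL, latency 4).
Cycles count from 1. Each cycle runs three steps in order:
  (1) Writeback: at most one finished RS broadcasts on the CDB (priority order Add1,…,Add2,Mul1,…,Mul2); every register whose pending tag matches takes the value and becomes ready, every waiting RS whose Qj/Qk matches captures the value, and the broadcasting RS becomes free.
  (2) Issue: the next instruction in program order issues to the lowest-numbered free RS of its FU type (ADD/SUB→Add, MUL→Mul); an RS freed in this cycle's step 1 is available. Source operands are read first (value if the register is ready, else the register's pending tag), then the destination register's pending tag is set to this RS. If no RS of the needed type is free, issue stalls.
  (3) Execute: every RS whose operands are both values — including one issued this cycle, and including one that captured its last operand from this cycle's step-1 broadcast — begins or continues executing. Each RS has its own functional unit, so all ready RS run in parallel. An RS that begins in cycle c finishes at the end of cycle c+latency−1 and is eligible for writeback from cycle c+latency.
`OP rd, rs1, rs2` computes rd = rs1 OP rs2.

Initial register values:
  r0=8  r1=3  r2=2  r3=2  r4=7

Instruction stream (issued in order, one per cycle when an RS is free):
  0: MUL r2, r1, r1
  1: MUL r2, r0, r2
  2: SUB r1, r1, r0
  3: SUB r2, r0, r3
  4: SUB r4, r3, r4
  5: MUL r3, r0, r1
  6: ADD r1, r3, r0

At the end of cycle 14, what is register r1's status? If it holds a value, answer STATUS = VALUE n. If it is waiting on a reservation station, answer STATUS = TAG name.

STATUS = VALUE -32

cycle 1: issue MUL r2<-Mul1 // r0:8,r1:3,r2:Mul1,r3:2,r4:7
cycle 2: issue MUL r2<-Mul2 // r0:8,r1:3,r2:Mul2,r3:2,r4:7
cycle 3: issue SUB r1<-Add1 // r0:8,r1:Add1,r2:Mul2,r3:2,r4:7
cycle 4: issue SUB r2<-Add2 // r0:8,r1:Add1,r2:Add2,r3:2,r4:7
cycle 5: CDB Add1=-5; issue SUB r4<-Add1 // r0:8,r1:-5,r2:Add2,r3:2,r4:Add1
cycle 6: CDB Add2=6; stall // r0:8,r1:-5,r2:6,r3:2,r4:Add1
cycle 7: CDB Add1=-5; stall // r0:8,r1:-5,r2:6,r3:2,r4:-5
cycle 8: CDB Mul1=9; issue MUL r3<-Mul1 // r0:8,r1:-5,r2:6,r3:Mul1,r4:-5
cycle 9: issue ADD r1<-Add1 // r0:8,r1:Add1,r2:6,r3:Mul1,r4:-5
cycle 10: - // r0:8,r1:Add1,r2:6,r3:Mul1,r4:-5
cycle 11: - // r0:8,r1:Add1,r2:6,r3:Mul1,r4:-5
cycle 12: CDB Mul1=-40 // r0:8,r1:Add1,r2:6,r3:-40,r4:-5
cycle 13: CDB Mul2=72 // r0:8,r1:Add1,r2:6,r3:-40,r4:-5
cycle 14: CDB Add1=-32 // r0:8,r1:-32,r2:6,r3:-40,r4:-5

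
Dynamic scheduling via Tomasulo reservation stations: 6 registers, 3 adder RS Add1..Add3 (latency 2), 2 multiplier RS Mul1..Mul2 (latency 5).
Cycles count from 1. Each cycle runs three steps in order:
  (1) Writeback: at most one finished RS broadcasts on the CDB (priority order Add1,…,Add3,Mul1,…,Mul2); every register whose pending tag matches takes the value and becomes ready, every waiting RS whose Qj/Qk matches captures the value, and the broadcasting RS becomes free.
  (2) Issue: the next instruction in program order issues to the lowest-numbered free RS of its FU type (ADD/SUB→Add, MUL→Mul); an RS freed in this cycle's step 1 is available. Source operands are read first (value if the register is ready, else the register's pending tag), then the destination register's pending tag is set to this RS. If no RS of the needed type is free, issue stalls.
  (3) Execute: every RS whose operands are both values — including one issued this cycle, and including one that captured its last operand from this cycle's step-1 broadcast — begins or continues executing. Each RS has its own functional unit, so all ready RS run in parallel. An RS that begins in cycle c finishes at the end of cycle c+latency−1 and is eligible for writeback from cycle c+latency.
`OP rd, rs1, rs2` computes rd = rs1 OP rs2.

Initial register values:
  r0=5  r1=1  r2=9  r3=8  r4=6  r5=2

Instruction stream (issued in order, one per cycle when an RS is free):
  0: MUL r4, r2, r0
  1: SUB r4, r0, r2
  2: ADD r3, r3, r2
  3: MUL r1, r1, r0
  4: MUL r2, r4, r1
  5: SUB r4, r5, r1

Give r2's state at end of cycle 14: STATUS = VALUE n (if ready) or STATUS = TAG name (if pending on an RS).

cycle 1: issue MUL r4<-Mul1 // r0:5,r1:1,r2:9,r3:8,r4:Mul1,r5:2
cycle 2: issue SUB r4<-Add1 // r0:5,r1:1,r2:9,r3:8,r4:Add1,r5:2
cycle 3: issue ADD r3<-Add2 // r0:5,r1:1,r2:9,r3:Add2,r4:Add1,r5:2
cycle 4: CDB Add1=-4; issue MUL r1<-Mul2 // r0:5,r1:Mul2,r2:9,r3:Add2,r4:-4,r5:2
cycle 5: CDB Add2=17; stall // r0:5,r1:Mul2,r2:9,r3:17,r4:-4,r5:2
cycle 6: CDB Mul1=45; issue MUL r2<-Mul1 // r0:5,r1:Mul2,r2:Mul1,r3:17,r4:-4,r5:2
cycle 7: issue SUB r4<-Add1 // r0:5,r1:Mul2,r2:Mul1,r3:17,r4:Add1,r5:2
cycle 8: - // r0:5,r1:Mul2,r2:Mul1,r3:17,r4:Add1,r5:2
cycle 9: CDB Mul2=5 // r0:5,r1:5,r2:Mul1,r3:17,r4:Add1,r5:2
cycle 10: - // r0:5,r1:5,r2:Mul1,r3:17,r4:Add1,r5:2
cycle 11: CDB Add1=-3 // r0:5,r1:5,r2:Mul1,r3:17,r4:-3,r5:2
cycle 12: - // r0:5,r1:5,r2:Mul1,r3:17,r4:-3,r5:2
cycle 13: - // r0:5,r1:5,r2:Mul1,r3:17,r4:-3,r5:2
cycle 14: CDB Mul1=-20 // r0:5,r1:5,r2:-20,r3:17,r4:-3,r5:2

STATUS = VALUE -20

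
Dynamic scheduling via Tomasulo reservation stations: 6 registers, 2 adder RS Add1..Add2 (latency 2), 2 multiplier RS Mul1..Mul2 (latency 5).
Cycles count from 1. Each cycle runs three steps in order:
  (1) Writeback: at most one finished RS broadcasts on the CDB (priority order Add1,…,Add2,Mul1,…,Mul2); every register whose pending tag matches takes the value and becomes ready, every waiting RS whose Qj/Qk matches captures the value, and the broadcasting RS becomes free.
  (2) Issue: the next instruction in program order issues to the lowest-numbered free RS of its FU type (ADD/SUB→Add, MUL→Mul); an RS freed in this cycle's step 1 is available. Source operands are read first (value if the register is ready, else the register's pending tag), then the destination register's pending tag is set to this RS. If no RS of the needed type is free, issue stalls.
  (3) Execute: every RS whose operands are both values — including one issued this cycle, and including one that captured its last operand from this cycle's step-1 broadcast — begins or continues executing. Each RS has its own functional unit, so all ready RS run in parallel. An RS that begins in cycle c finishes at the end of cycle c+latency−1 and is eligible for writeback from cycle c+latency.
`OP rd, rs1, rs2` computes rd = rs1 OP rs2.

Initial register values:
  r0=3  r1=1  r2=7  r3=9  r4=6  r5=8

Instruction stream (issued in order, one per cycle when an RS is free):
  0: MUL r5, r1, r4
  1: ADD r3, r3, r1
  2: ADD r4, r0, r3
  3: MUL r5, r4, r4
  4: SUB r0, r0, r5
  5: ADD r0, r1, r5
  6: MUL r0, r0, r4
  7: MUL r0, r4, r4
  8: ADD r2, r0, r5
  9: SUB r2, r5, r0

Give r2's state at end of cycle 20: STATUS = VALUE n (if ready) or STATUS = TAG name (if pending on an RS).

STATUS = VALUE 0

c1: issue MUL r5<-Mul1 | r0:3,r1:1,r2:7,r3:9,r4:6,r5:Mul1
c2: issue ADD r3<-Add1 | r0:3,r1:1,r2:7,r3:Add1,r4:6,r5:Mul1
c3: issue ADD r4<-Add2 | r0:3,r1:1,r2:7,r3:Add1,r4:Add2,r5:Mul1
c4: CDB Add1=10; issue MUL r5<-Mul2 | r0:3,r1:1,r2:7,r3:10,r4:Add2,r5:Mul2
c5: issue SUB r0<-Add1 | r0:Add1,r1:1,r2:7,r3:10,r4:Add2,r5:Mul2
c6: CDB Add2=13; issue ADD r0<-Add2 | r0:Add2,r1:1,r2:7,r3:10,r4:13,r5:Mul2
c7: CDB Mul1=6; issue MUL r0<-Mul1 | r0:Mul1,r1:1,r2:7,r3:10,r4:13,r5:Mul2
c8: stall | r0:Mul1,r1:1,r2:7,r3:10,r4:13,r5:Mul2
c9: stall | r0:Mul1,r1:1,r2:7,r3:10,r4:13,r5:Mul2
c10: stall | r0:Mul1,r1:1,r2:7,r3:10,r4:13,r5:Mul2
c11: CDB Mul2=169; issue MUL r0<-Mul2 | r0:Mul2,r1:1,r2:7,r3:10,r4:13,r5:169
c12: stall | r0:Mul2,r1:1,r2:7,r3:10,r4:13,r5:169
c13: CDB Add1=-166; issue ADD r2<-Add1 | r0:Mul2,r1:1,r2:Add1,r3:10,r4:13,r5:169
c14: CDB Add2=170; issue SUB r2<-Add2 | r0:Mul2,r1:1,r2:Add2,r3:10,r4:13,r5:169
c15: - | r0:Mul2,r1:1,r2:Add2,r3:10,r4:13,r5:169
c16: CDB Mul2=169 | r0:169,r1:1,r2:Add2,r3:10,r4:13,r5:169
c17: - | r0:169,r1:1,r2:Add2,r3:10,r4:13,r5:169
c18: CDB Add1=338 | r0:169,r1:1,r2:Add2,r3:10,r4:13,r5:169
c19: CDB Add2=0 | r0:169,r1:1,r2:0,r3:10,r4:13,r5:169
c20: CDB Mul1=2210 | r0:169,r1:1,r2:0,r3:10,r4:13,r5:169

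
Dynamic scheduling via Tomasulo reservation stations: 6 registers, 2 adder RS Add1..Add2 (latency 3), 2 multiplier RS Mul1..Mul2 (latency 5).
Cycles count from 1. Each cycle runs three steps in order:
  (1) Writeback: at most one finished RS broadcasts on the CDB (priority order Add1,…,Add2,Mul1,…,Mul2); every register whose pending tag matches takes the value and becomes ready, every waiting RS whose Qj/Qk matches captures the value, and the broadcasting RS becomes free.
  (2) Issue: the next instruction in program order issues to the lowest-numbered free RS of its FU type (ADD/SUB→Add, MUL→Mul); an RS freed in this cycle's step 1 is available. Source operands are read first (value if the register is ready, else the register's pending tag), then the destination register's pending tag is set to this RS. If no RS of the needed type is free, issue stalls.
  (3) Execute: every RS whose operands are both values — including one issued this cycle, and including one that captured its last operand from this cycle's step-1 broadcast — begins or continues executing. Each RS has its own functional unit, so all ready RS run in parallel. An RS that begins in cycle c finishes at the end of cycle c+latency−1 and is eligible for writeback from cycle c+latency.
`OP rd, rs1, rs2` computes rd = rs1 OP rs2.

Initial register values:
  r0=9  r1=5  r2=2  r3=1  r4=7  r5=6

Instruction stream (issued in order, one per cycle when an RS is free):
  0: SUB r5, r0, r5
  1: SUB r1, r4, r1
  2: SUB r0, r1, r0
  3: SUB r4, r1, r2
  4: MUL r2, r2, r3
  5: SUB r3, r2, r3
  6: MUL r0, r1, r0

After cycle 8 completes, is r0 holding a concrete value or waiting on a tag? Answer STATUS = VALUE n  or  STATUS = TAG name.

cycle 1: issue SUB r5<-Add1 // r0:9,r1:5,r2:2,r3:1,r4:7,r5:Add1
cycle 2: issue SUB r1<-Add2 // r0:9,r1:Add2,r2:2,r3:1,r4:7,r5:Add1
cycle 3: stall // r0:9,r1:Add2,r2:2,r3:1,r4:7,r5:Add1
cycle 4: CDB Add1=3; issue SUB r0<-Add1 // r0:Add1,r1:Add2,r2:2,r3:1,r4:7,r5:3
cycle 5: CDB Add2=2; issue SUB r4<-Add2 // r0:Add1,r1:2,r2:2,r3:1,r4:Add2,r5:3
cycle 6: issue MUL r2<-Mul1 // r0:Add1,r1:2,r2:Mul1,r3:1,r4:Add2,r5:3
cycle 7: stall // r0:Add1,r1:2,r2:Mul1,r3:1,r4:Add2,r5:3
cycle 8: CDB Add1=-7; issue SUB r3<-Add1 // r0:-7,r1:2,r2:Mul1,r3:Add1,r4:Add2,r5:3

STATUS = VALUE -7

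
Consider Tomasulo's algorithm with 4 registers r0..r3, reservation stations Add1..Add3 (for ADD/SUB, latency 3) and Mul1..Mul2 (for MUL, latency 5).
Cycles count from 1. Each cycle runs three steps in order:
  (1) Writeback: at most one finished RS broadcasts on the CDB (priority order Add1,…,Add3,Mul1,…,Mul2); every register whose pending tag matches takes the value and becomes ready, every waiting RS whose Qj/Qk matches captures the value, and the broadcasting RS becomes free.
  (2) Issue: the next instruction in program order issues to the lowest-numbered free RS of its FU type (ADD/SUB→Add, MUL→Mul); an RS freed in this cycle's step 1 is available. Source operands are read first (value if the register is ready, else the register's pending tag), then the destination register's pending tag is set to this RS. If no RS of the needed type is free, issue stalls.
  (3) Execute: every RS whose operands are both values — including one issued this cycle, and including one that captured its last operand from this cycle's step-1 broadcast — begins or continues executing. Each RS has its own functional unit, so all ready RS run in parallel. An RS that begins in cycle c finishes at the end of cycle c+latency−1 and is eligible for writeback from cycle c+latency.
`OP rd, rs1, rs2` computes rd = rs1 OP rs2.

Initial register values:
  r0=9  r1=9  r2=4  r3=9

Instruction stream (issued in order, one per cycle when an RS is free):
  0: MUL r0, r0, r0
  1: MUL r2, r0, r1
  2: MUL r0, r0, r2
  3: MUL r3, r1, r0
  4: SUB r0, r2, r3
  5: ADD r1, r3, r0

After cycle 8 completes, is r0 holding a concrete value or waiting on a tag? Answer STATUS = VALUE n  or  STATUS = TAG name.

c1: issue MUL r0<-Mul1 | r0:Mul1,r1:9,r2:4,r3:9
c2: issue MUL r2<-Mul2 | r0:Mul1,r1:9,r2:Mul2,r3:9
c3: stall | r0:Mul1,r1:9,r2:Mul2,r3:9
c4: stall | r0:Mul1,r1:9,r2:Mul2,r3:9
c5: stall | r0:Mul1,r1:9,r2:Mul2,r3:9
c6: CDB Mul1=81; issue MUL r0<-Mul1 | r0:Mul1,r1:9,r2:Mul2,r3:9
c7: stall | r0:Mul1,r1:9,r2:Mul2,r3:9
c8: stall | r0:Mul1,r1:9,r2:Mul2,r3:9

STATUS = TAG Mul1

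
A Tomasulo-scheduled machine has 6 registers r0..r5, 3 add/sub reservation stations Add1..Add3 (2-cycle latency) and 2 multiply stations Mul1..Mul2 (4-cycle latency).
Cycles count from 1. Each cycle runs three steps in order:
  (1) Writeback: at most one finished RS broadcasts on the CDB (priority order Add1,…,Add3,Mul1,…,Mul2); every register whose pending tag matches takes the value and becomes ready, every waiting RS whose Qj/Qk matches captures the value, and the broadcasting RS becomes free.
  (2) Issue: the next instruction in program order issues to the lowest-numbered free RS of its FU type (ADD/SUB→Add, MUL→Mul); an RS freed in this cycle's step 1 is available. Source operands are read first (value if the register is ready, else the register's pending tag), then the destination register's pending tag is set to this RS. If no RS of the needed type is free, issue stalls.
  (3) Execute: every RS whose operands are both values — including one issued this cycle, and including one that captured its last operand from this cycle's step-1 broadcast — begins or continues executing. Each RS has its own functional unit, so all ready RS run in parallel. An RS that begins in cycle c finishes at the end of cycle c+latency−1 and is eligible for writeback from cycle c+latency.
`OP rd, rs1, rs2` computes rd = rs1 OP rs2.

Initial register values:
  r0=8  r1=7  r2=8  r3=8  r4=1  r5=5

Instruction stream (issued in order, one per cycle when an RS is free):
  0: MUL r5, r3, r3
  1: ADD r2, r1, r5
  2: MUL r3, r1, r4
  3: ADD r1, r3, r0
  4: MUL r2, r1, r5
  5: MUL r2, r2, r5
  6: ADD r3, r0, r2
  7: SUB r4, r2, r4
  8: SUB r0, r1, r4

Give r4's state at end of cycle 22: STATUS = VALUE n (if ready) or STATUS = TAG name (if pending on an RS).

c1: issue MUL r5<-Mul1 | r0:8,r1:7,r2:8,r3:8,r4:1,r5:Mul1
c2: issue ADD r2<-Add1 | r0:8,r1:7,r2:Add1,r3:8,r4:1,r5:Mul1
c3: issue MUL r3<-Mul2 | r0:8,r1:7,r2:Add1,r3:Mul2,r4:1,r5:Mul1
c4: issue ADD r1<-Add2 | r0:8,r1:Add2,r2:Add1,r3:Mul2,r4:1,r5:Mul1
c5: CDB Mul1=64; issue MUL r2<-Mul1 | r0:8,r1:Add2,r2:Mul1,r3:Mul2,r4:1,r5:64
c6: stall | r0:8,r1:Add2,r2:Mul1,r3:Mul2,r4:1,r5:64
c7: CDB Add1=71; stall | r0:8,r1:Add2,r2:Mul1,r3:Mul2,r4:1,r5:64
c8: CDB Mul2=7; issue MUL r2<-Mul2 | r0:8,r1:Add2,r2:Mul2,r3:7,r4:1,r5:64
c9: issue ADD r3<-Add1 | r0:8,r1:Add2,r2:Mul2,r3:Add1,r4:1,r5:64
c10: CDB Add2=15; issue SUB r4<-Add2 | r0:8,r1:15,r2:Mul2,r3:Add1,r4:Add2,r5:64
c11: issue SUB r0<-Add3 | r0:Add3,r1:15,r2:Mul2,r3:Add1,r4:Add2,r5:64
c12: - | r0:Add3,r1:15,r2:Mul2,r3:Add1,r4:Add2,r5:64
c13: - | r0:Add3,r1:15,r2:Mul2,r3:Add1,r4:Add2,r5:64
c14: CDB Mul1=960 | r0:Add3,r1:15,r2:Mul2,r3:Add1,r4:Add2,r5:64
c15: - | r0:Add3,r1:15,r2:Mul2,r3:Add1,r4:Add2,r5:64
c16: - | r0:Add3,r1:15,r2:Mul2,r3:Add1,r4:Add2,r5:64
c17: - | r0:Add3,r1:15,r2:Mul2,r3:Add1,r4:Add2,r5:64
c18: CDB Mul2=61440 | r0:Add3,r1:15,r2:61440,r3:Add1,r4:Add2,r5:64
c19: - | r0:Add3,r1:15,r2:61440,r3:Add1,r4:Add2,r5:64
c20: CDB Add1=61448 | r0:Add3,r1:15,r2:61440,r3:61448,r4:Add2,r5:64
c21: CDB Add2=61439 | r0:Add3,r1:15,r2:61440,r3:61448,r4:61439,r5:64
c22: - | r0:Add3,r1:15,r2:61440,r3:61448,r4:61439,r5:64

STATUS = VALUE 61439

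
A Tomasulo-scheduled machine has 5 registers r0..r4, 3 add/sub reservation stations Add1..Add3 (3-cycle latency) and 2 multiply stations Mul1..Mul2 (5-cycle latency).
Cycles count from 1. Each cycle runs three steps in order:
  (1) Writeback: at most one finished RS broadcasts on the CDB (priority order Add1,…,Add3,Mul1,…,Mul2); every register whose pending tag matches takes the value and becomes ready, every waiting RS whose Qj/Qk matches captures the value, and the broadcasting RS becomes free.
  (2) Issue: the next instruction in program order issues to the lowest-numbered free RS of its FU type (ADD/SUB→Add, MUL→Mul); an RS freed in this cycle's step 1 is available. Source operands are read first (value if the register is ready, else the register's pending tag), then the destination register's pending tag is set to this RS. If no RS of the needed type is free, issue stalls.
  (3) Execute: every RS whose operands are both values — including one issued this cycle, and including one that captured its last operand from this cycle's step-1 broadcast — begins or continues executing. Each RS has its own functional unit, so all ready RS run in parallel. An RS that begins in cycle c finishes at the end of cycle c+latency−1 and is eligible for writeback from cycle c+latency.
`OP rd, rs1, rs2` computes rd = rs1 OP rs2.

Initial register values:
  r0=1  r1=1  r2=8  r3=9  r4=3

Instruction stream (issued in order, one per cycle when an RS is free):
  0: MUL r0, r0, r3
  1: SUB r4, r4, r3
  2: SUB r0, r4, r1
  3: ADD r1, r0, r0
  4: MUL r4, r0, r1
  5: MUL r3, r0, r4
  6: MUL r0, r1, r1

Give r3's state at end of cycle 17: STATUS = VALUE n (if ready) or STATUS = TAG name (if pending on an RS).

STATUS = TAG Mul1

c1: issue MUL r0<-Mul1 | r0:Mul1,r1:1,r2:8,r3:9,r4:3
c2: issue SUB r4<-Add1 | r0:Mul1,r1:1,r2:8,r3:9,r4:Add1
c3: issue SUB r0<-Add2 | r0:Add2,r1:1,r2:8,r3:9,r4:Add1
c4: issue ADD r1<-Add3 | r0:Add2,r1:Add3,r2:8,r3:9,r4:Add1
c5: CDB Add1=-6; issue MUL r4<-Mul2 | r0:Add2,r1:Add3,r2:8,r3:9,r4:Mul2
c6: CDB Mul1=9; issue MUL r3<-Mul1 | r0:Add2,r1:Add3,r2:8,r3:Mul1,r4:Mul2
c7: stall | r0:Add2,r1:Add3,r2:8,r3:Mul1,r4:Mul2
c8: CDB Add2=-7; stall | r0:-7,r1:Add3,r2:8,r3:Mul1,r4:Mul2
c9: stall | r0:-7,r1:Add3,r2:8,r3:Mul1,r4:Mul2
c10: stall | r0:-7,r1:Add3,r2:8,r3:Mul1,r4:Mul2
c11: CDB Add3=-14; stall | r0:-7,r1:-14,r2:8,r3:Mul1,r4:Mul2
c12: stall | r0:-7,r1:-14,r2:8,r3:Mul1,r4:Mul2
c13: stall | r0:-7,r1:-14,r2:8,r3:Mul1,r4:Mul2
c14: stall | r0:-7,r1:-14,r2:8,r3:Mul1,r4:Mul2
c15: stall | r0:-7,r1:-14,r2:8,r3:Mul1,r4:Mul2
c16: CDB Mul2=98; issue MUL r0<-Mul2 | r0:Mul2,r1:-14,r2:8,r3:Mul1,r4:98
c17: - | r0:Mul2,r1:-14,r2:8,r3:Mul1,r4:98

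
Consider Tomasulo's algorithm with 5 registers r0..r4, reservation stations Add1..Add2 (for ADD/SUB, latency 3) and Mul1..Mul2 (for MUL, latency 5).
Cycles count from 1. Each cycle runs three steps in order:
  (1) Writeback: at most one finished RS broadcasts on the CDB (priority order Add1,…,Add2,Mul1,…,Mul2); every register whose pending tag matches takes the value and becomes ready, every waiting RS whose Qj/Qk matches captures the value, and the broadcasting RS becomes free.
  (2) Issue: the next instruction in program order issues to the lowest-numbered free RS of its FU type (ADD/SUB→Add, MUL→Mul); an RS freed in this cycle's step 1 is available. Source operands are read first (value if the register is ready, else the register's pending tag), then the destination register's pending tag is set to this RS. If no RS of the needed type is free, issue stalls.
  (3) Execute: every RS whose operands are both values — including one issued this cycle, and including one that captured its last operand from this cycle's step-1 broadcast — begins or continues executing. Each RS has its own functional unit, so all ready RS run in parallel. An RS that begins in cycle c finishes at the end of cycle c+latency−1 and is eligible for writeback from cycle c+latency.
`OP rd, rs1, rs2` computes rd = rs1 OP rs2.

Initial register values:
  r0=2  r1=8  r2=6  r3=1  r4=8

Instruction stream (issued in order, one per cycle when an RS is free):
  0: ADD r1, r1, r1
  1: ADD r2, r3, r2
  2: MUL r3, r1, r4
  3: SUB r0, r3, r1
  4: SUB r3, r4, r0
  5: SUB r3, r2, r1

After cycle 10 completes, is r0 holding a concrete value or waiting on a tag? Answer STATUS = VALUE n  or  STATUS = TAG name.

STATUS = TAG Add1

c1: issue ADD r1<-Add1 | r0:2,r1:Add1,r2:6,r3:1,r4:8
c2: issue ADD r2<-Add2 | r0:2,r1:Add1,r2:Add2,r3:1,r4:8
c3: issue MUL r3<-Mul1 | r0:2,r1:Add1,r2:Add2,r3:Mul1,r4:8
c4: CDB Add1=16; issue SUB r0<-Add1 | r0:Add1,r1:16,r2:Add2,r3:Mul1,r4:8
c5: CDB Add2=7; issue SUB r3<-Add2 | r0:Add1,r1:16,r2:7,r3:Add2,r4:8
c6: stall | r0:Add1,r1:16,r2:7,r3:Add2,r4:8
c7: stall | r0:Add1,r1:16,r2:7,r3:Add2,r4:8
c8: stall | r0:Add1,r1:16,r2:7,r3:Add2,r4:8
c9: CDB Mul1=128; stall | r0:Add1,r1:16,r2:7,r3:Add2,r4:8
c10: stall | r0:Add1,r1:16,r2:7,r3:Add2,r4:8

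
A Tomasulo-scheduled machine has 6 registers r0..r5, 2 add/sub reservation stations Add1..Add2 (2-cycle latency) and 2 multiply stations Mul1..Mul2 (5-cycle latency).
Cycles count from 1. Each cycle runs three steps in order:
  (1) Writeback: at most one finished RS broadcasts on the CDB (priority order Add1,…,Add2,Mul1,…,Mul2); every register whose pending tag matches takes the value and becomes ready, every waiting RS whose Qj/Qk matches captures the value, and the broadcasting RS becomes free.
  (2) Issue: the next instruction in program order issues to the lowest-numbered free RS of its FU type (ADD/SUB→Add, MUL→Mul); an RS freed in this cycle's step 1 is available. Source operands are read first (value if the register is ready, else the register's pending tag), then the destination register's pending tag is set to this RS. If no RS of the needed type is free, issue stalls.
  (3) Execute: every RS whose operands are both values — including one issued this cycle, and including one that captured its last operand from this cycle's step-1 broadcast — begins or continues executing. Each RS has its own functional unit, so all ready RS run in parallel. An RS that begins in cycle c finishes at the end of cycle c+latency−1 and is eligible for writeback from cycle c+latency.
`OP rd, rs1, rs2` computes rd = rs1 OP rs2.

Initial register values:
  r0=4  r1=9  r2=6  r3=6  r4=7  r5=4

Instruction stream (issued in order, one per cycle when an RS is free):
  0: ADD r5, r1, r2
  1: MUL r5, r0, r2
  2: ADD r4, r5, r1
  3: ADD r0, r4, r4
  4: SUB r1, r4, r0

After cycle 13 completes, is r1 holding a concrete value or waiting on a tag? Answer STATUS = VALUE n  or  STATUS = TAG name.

cycle 1: issue ADD r5<-Add1 // r0:4,r1:9,r2:6,r3:6,r4:7,r5:Add1
cycle 2: issue MUL r5<-Mul1 // r0:4,r1:9,r2:6,r3:6,r4:7,r5:Mul1
cycle 3: CDB Add1=15; issue ADD r4<-Add1 // r0:4,r1:9,r2:6,r3:6,r4:Add1,r5:Mul1
cycle 4: issue ADD r0<-Add2 // r0:Add2,r1:9,r2:6,r3:6,r4:Add1,r5:Mul1
cycle 5: stall // r0:Add2,r1:9,r2:6,r3:6,r4:Add1,r5:Mul1
cycle 6: stall // r0:Add2,r1:9,r2:6,r3:6,r4:Add1,r5:Mul1
cycle 7: CDB Mul1=24; stall // r0:Add2,r1:9,r2:6,r3:6,r4:Add1,r5:24
cycle 8: stall // r0:Add2,r1:9,r2:6,r3:6,r4:Add1,r5:24
cycle 9: CDB Add1=33; issue SUB r1<-Add1 // r0:Add2,r1:Add1,r2:6,r3:6,r4:33,r5:24
cycle 10: - // r0:Add2,r1:Add1,r2:6,r3:6,r4:33,r5:24
cycle 11: CDB Add2=66 // r0:66,r1:Add1,r2:6,r3:6,r4:33,r5:24
cycle 12: - // r0:66,r1:Add1,r2:6,r3:6,r4:33,r5:24
cycle 13: CDB Add1=-33 // r0:66,r1:-33,r2:6,r3:6,r4:33,r5:24

STATUS = VALUE -33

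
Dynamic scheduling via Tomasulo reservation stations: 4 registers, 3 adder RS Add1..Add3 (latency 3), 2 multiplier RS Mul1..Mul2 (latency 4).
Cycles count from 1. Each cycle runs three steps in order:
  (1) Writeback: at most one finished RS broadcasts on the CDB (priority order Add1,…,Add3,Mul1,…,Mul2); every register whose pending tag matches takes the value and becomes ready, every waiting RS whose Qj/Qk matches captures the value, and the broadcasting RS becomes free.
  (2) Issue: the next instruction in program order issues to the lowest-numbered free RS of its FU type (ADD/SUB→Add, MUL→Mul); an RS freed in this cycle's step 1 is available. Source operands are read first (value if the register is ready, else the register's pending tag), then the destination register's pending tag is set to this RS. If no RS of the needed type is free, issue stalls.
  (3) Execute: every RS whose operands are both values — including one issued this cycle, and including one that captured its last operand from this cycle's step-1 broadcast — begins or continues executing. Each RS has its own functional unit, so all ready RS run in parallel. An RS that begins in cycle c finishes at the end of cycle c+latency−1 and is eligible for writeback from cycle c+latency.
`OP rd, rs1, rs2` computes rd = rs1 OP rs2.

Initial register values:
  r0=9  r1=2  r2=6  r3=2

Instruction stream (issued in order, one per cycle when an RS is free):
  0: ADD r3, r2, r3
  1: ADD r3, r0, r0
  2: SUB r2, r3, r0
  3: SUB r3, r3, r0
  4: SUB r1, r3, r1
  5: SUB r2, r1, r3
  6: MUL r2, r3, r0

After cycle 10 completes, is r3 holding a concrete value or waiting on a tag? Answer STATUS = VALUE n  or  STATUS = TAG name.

c1: issue ADD r3<-Add1 | r0:9,r1:2,r2:6,r3:Add1
c2: issue ADD r3<-Add2 | r0:9,r1:2,r2:6,r3:Add2
c3: issue SUB r2<-Add3 | r0:9,r1:2,r2:Add3,r3:Add2
c4: CDB Add1=8; issue SUB r3<-Add1 | r0:9,r1:2,r2:Add3,r3:Add1
c5: CDB Add2=18; issue SUB r1<-Add2 | r0:9,r1:Add2,r2:Add3,r3:Add1
c6: stall | r0:9,r1:Add2,r2:Add3,r3:Add1
c7: stall | r0:9,r1:Add2,r2:Add3,r3:Add1
c8: CDB Add1=9; issue SUB r2<-Add1 | r0:9,r1:Add2,r2:Add1,r3:9
c9: CDB Add3=9; issue MUL r2<-Mul1 | r0:9,r1:Add2,r2:Mul1,r3:9
c10: - | r0:9,r1:Add2,r2:Mul1,r3:9

STATUS = VALUE 9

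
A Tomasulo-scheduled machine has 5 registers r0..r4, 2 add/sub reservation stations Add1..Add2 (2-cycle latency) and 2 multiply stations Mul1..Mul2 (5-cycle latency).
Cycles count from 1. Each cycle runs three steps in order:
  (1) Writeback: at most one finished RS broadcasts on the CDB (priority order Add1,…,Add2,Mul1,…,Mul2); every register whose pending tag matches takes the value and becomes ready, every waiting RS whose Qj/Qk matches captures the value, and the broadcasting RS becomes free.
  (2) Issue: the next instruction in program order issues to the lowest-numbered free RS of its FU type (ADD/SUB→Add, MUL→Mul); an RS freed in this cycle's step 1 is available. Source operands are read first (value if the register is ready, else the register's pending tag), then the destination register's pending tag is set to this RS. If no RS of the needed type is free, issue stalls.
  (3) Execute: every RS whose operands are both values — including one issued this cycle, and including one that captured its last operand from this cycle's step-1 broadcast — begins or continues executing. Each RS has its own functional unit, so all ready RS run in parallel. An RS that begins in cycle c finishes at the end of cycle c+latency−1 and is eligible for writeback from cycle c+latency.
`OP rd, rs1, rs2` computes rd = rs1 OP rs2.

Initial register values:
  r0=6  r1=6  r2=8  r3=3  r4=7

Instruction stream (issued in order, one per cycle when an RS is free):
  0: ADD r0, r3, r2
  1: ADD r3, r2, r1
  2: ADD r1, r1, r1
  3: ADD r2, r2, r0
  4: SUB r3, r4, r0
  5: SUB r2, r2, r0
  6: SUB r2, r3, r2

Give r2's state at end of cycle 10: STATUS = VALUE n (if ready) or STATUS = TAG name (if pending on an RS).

STATUS = VALUE -12

  c1: issue ADD r0<-Add1  regs: r0:Add1,r1:6,r2:8,r3:3,r4:7
  c2: issue ADD r3<-Add2  regs: r0:Add1,r1:6,r2:8,r3:Add2,r4:7
  c3: CDB Add1=11; issue ADD r1<-Add1  regs: r0:11,r1:Add1,r2:8,r3:Add2,r4:7
  c4: CDB Add2=14; issue ADD r2<-Add2  regs: r0:11,r1:Add1,r2:Add2,r3:14,r4:7
  c5: CDB Add1=12; issue SUB r3<-Add1  regs: r0:11,r1:12,r2:Add2,r3:Add1,r4:7
  c6: CDB Add2=19; issue SUB r2<-Add2  regs: r0:11,r1:12,r2:Add2,r3:Add1,r4:7
  c7: CDB Add1=-4; issue SUB r2<-Add1  regs: r0:11,r1:12,r2:Add1,r3:-4,r4:7
  c8: CDB Add2=8  regs: r0:11,r1:12,r2:Add1,r3:-4,r4:7
  c9: -  regs: r0:11,r1:12,r2:Add1,r3:-4,r4:7
  c10: CDB Add1=-12  regs: r0:11,r1:12,r2:-12,r3:-4,r4:7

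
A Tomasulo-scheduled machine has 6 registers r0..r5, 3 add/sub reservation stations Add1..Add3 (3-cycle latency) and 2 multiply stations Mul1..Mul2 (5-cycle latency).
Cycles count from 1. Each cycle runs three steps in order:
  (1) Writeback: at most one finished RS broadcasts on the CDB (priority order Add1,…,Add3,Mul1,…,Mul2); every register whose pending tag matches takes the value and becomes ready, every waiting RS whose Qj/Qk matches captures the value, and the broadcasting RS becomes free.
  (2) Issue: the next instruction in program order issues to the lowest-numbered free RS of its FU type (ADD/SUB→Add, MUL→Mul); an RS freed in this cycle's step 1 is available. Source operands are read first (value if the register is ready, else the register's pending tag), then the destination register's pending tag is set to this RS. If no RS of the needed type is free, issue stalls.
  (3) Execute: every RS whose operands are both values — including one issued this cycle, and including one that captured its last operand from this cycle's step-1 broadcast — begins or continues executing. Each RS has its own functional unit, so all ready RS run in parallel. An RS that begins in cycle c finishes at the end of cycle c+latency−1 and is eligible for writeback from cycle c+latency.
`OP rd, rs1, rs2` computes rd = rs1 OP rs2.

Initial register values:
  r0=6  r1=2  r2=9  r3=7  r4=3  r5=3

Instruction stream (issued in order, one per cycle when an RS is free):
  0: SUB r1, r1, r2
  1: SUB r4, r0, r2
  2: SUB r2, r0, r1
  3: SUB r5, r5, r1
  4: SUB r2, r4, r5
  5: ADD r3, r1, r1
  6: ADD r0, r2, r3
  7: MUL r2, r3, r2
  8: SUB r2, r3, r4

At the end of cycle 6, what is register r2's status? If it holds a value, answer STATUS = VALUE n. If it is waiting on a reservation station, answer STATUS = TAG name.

  c1: issue SUB r1<-Add1  regs: r0:6,r1:Add1,r2:9,r3:7,r4:3,r5:3
  c2: issue SUB r4<-Add2  regs: r0:6,r1:Add1,r2:9,r3:7,r4:Add2,r5:3
  c3: issue SUB r2<-Add3  regs: r0:6,r1:Add1,r2:Add3,r3:7,r4:Add2,r5:3
  c4: CDB Add1=-7; issue SUB r5<-Add1  regs: r0:6,r1:-7,r2:Add3,r3:7,r4:Add2,r5:Add1
  c5: CDB Add2=-3; issue SUB r2<-Add2  regs: r0:6,r1:-7,r2:Add2,r3:7,r4:-3,r5:Add1
  c6: stall  regs: r0:6,r1:-7,r2:Add2,r3:7,r4:-3,r5:Add1

STATUS = TAG Add2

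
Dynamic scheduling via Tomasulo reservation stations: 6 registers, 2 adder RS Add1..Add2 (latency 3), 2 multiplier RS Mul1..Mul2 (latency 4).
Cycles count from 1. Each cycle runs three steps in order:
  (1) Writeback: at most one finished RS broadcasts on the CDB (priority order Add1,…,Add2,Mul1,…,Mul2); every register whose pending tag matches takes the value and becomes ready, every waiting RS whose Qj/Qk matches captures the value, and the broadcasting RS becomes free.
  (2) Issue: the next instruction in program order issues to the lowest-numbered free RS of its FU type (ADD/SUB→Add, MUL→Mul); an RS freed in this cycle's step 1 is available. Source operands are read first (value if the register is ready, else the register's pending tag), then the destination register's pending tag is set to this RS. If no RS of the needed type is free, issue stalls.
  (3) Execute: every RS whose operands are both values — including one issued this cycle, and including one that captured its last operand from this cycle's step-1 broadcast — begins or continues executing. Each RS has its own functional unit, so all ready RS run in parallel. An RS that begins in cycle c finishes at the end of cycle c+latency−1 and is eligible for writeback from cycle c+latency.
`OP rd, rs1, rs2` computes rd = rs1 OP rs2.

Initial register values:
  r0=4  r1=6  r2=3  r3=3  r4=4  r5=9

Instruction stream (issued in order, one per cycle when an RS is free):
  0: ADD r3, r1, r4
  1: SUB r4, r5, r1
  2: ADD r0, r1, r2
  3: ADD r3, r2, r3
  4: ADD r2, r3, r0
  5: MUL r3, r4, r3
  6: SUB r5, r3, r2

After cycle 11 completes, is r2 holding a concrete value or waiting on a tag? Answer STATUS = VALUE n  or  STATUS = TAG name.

STATUS = VALUE 22

  c1: issue ADD r3<-Add1  regs: r0:4,r1:6,r2:3,r3:Add1,r4:4,r5:9
  c2: issue SUB r4<-Add2  regs: r0:4,r1:6,r2:3,r3:Add1,r4:Add2,r5:9
  c3: stall  regs: r0:4,r1:6,r2:3,r3:Add1,r4:Add2,r5:9
  c4: CDB Add1=10; issue ADD r0<-Add1  regs: r0:Add1,r1:6,r2:3,r3:10,r4:Add2,r5:9
  c5: CDB Add2=3; issue ADD r3<-Add2  regs: r0:Add1,r1:6,r2:3,r3:Add2,r4:3,r5:9
  c6: stall  regs: r0:Add1,r1:6,r2:3,r3:Add2,r4:3,r5:9
  c7: CDB Add1=9; issue ADD r2<-Add1  regs: r0:9,r1:6,r2:Add1,r3:Add2,r4:3,r5:9
  c8: CDB Add2=13; issue MUL r3<-Mul1  regs: r0:9,r1:6,r2:Add1,r3:Mul1,r4:3,r5:9
  c9: issue SUB r5<-Add2  regs: r0:9,r1:6,r2:Add1,r3:Mul1,r4:3,r5:Add2
  c10: -  regs: r0:9,r1:6,r2:Add1,r3:Mul1,r4:3,r5:Add2
  c11: CDB Add1=22  regs: r0:9,r1:6,r2:22,r3:Mul1,r4:3,r5:Add2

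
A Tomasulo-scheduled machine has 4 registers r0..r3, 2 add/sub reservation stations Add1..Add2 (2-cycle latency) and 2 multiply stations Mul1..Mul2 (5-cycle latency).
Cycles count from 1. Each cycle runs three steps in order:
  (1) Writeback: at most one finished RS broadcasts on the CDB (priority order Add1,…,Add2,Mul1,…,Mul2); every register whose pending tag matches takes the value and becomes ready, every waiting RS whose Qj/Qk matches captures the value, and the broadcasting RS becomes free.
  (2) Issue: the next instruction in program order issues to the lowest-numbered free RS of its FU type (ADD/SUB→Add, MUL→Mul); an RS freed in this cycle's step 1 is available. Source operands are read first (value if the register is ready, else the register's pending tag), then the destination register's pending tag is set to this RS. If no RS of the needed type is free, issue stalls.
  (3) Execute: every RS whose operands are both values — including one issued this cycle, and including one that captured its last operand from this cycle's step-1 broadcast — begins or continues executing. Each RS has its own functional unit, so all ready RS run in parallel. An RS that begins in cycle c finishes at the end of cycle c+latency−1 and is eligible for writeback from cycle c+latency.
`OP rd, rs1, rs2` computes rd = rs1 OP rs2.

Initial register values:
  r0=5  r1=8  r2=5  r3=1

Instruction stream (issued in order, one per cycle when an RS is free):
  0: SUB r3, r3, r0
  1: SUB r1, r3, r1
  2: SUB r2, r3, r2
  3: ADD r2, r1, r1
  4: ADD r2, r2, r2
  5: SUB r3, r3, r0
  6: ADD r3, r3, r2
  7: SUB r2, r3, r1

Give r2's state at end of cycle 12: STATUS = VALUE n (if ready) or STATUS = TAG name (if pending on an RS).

STATUS = TAG Add2

  c1: issue SUB r3<-Add1  regs: r0:5,r1:8,r2:5,r3:Add1
  c2: issue SUB r1<-Add2  regs: r0:5,r1:Add2,r2:5,r3:Add1
  c3: CDB Add1=-4; issue SUB r2<-Add1  regs: r0:5,r1:Add2,r2:Add1,r3:-4
  c4: stall  regs: r0:5,r1:Add2,r2:Add1,r3:-4
  c5: CDB Add1=-9; issue ADD r2<-Add1  regs: r0:5,r1:Add2,r2:Add1,r3:-4
  c6: CDB Add2=-12; issue ADD r2<-Add2  regs: r0:5,r1:-12,r2:Add2,r3:-4
  c7: stall  regs: r0:5,r1:-12,r2:Add2,r3:-4
  c8: CDB Add1=-24; issue SUB r3<-Add1  regs: r0:5,r1:-12,r2:Add2,r3:Add1
  c9: stall  regs: r0:5,r1:-12,r2:Add2,r3:Add1
  c10: CDB Add1=-9; issue ADD r3<-Add1  regs: r0:5,r1:-12,r2:Add2,r3:Add1
  c11: CDB Add2=-48; issue SUB r2<-Add2  regs: r0:5,r1:-12,r2:Add2,r3:Add1
  c12: -  regs: r0:5,r1:-12,r2:Add2,r3:Add1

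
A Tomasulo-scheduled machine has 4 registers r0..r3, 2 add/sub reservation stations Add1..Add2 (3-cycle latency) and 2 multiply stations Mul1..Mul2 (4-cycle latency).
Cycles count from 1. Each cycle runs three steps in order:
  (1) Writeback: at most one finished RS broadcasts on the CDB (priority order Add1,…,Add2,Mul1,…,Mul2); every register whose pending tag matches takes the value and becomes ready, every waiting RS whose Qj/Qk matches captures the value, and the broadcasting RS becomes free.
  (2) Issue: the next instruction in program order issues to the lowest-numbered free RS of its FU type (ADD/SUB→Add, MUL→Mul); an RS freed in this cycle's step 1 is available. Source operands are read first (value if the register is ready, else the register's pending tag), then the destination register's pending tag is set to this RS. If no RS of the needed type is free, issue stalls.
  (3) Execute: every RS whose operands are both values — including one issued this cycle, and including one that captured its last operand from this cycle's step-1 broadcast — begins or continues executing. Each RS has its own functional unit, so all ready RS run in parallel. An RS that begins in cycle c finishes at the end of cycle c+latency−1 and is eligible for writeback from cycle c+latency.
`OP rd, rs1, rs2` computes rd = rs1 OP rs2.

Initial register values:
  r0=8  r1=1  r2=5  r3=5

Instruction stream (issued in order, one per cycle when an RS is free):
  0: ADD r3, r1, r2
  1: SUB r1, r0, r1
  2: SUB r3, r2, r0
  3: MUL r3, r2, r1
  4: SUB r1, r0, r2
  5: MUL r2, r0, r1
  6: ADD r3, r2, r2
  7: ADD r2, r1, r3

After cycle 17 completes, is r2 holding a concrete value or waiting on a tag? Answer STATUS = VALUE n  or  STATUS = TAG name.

c1: issue ADD r3<-Add1 | r0:8,r1:1,r2:5,r3:Add1
c2: issue SUB r1<-Add2 | r0:8,r1:Add2,r2:5,r3:Add1
c3: stall | r0:8,r1:Add2,r2:5,r3:Add1
c4: CDB Add1=6; issue SUB r3<-Add1 | r0:8,r1:Add2,r2:5,r3:Add1
c5: CDB Add2=7; issue MUL r3<-Mul1 | r0:8,r1:7,r2:5,r3:Mul1
c6: issue SUB r1<-Add2 | r0:8,r1:Add2,r2:5,r3:Mul1
c7: CDB Add1=-3; issue MUL r2<-Mul2 | r0:8,r1:Add2,r2:Mul2,r3:Mul1
c8: issue ADD r3<-Add1 | r0:8,r1:Add2,r2:Mul2,r3:Add1
c9: CDB Add2=3; issue ADD r2<-Add2 | r0:8,r1:3,r2:Add2,r3:Add1
c10: CDB Mul1=35 | r0:8,r1:3,r2:Add2,r3:Add1
c11: - | r0:8,r1:3,r2:Add2,r3:Add1
c12: - | r0:8,r1:3,r2:Add2,r3:Add1
c13: CDB Mul2=24 | r0:8,r1:3,r2:Add2,r3:Add1
c14: - | r0:8,r1:3,r2:Add2,r3:Add1
c15: - | r0:8,r1:3,r2:Add2,r3:Add1
c16: CDB Add1=48 | r0:8,r1:3,r2:Add2,r3:48
c17: - | r0:8,r1:3,r2:Add2,r3:48

STATUS = TAG Add2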